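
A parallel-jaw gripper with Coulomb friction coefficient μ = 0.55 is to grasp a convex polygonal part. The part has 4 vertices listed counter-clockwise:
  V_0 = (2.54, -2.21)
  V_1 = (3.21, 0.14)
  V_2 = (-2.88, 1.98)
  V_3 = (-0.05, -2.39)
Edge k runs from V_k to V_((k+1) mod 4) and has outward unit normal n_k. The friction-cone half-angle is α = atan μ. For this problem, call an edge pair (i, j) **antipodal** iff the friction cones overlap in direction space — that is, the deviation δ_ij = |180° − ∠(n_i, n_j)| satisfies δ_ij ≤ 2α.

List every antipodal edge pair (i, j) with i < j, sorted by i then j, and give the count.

count = 3; pairs: (0,2), (1,2), (1,3)

α = atan 0.55 = 28.81°;  2α = 57.62°
n_0 = (+0.9617, -0.2742)
n_1 = (+0.2892, +0.9573)
n_2 = (-0.8394, -0.5436)
n_3 = (+0.0693, -0.9976)
  (0,1): δ = 90.90°  ·
  (0,2): δ = 48.84°  ✓
  (0,3): δ = 109.89°  ·
  (1,2): δ = 40.26°  ✓
  (1,3): δ = 20.79°  ✓
  (2,3): δ = 118.95°  ·
antipodal pairs: 3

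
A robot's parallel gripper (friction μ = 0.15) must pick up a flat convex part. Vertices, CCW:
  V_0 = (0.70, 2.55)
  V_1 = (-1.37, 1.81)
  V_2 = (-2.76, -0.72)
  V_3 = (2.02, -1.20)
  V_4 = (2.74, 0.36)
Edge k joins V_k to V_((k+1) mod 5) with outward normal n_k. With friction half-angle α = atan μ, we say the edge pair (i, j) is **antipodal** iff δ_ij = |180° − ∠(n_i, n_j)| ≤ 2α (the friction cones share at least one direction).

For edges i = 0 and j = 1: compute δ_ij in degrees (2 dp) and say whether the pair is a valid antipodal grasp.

α = atan 0.15 = 8.53°;  2α = 17.06°
edge 0: e_0 = (-2.07, -0.74);  n_0 = (-0.3366, +0.9416)
edge 1: e_1 = (-1.39, -2.53);  n_1 = (-0.8764, +0.4815)
∠(n_0, n_1) = 41.54°
δ = |180° − 41.54°| = 138.46°
138.46° > 2α = 17.06°  →  invalid

δ = 138.46°, invalid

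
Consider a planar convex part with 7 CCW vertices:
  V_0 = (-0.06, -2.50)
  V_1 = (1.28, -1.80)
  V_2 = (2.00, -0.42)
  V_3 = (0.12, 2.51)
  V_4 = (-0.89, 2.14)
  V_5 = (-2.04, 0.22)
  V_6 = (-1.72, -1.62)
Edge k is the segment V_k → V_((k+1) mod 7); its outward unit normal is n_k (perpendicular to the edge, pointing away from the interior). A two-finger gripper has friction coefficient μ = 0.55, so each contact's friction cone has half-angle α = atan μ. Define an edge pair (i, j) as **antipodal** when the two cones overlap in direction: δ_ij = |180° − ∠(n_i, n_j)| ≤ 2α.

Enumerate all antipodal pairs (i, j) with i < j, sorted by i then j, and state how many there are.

count = 8; pairs: (0,3), (0,4), (1,3), (1,4), (1,5), (2,5), (2,6), (3,6)

α = atan 0.55 = 28.81°;  2α = 57.62°
n_0 = (+0.4630, -0.8863)
n_1 = (+0.8866, -0.4626)
n_2 = (+0.8416, +0.5400)
n_3 = (-0.3440, +0.9390)
n_4 = (-0.8579, +0.5138)
n_5 = (-0.9852, -0.1713)
n_6 = (-0.4684, -0.8835)
  (0,1): δ = 145.13°  ·
  (0,2): δ = 84.90°  ·
  (0,3): δ = 7.46°  ✓
  (0,4): δ = 31.50°  ✓
  (0,5): δ = 72.28°  ·
  (0,6): δ = 124.49°  ·
  (1,2): δ = 119.76°  ·
  (1,3): δ = 42.33°  ✓
  (1,4): δ = 3.37°  ✓
  (1,5): δ = 37.42°  ✓
  (1,6): δ = 89.62°  ·
  (2,3): δ = 102.57°  ·
  (2,4): δ = 63.61°  ·
  (2,5): δ = 22.82°  ✓
  (2,6): δ = 29.39°  ✓
  (3,4): δ = 141.04°  ·
  (3,5): δ = 100.25°  ·
  (3,6): δ = 48.05°  ✓
  (4,5): δ = 139.21°  ·
  (4,6): δ = 87.01°  ·
  (5,6): δ = 127.79°  ·
antipodal pairs: 8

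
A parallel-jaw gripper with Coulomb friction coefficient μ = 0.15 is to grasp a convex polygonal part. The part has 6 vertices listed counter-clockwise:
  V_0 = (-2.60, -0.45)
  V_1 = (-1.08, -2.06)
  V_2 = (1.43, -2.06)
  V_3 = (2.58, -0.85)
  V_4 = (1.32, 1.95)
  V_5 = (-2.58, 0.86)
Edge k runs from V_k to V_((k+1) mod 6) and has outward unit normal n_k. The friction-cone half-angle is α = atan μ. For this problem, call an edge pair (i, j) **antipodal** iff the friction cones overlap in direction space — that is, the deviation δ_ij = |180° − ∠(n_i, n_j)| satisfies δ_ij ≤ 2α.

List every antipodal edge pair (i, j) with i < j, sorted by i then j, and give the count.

α = atan 0.15 = 8.53°;  2α = 17.06°
n_0 = (-0.7271, -0.6865)
n_1 = (+0.0000, -1.0000)
n_2 = (+0.7248, -0.6889)
n_3 = (+0.9119, +0.4104)
n_4 = (-0.2692, +0.9631)
n_5 = (-0.9999, +0.0153)
  (0,1): δ = 133.35°  ·
  (0,2): δ = 86.90°  ·
  (0,3): δ = 19.13°  ·
  (0,4): δ = 62.26°  ·
  (0,5): δ = 135.77°  ·
  (1,2): δ = 133.54°  ·
  (1,3): δ = 65.77°  ·
  (1,4): δ = 15.61°  ✓
  (1,5): δ = 89.13°  ·
  (2,3): δ = 112.23°  ·
  (2,4): δ = 30.84°  ·
  (2,5): δ = 42.67°  ·
  (3,4): δ = 98.61°  ·
  (3,5): δ = 25.10°  ·
  (4,5): δ = 106.49°  ·
antipodal pairs: 1

count = 1; pairs: (1,4)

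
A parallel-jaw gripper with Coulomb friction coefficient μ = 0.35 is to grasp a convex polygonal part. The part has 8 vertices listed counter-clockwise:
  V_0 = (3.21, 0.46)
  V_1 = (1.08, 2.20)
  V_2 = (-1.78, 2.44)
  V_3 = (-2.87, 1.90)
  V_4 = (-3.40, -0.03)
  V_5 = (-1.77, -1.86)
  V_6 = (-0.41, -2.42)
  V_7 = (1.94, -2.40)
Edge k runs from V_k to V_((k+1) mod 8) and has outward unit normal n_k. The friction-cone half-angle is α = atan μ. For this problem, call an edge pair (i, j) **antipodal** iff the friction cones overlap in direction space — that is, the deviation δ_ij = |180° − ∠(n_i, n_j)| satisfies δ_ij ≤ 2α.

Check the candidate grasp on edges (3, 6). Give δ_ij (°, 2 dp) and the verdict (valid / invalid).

α = atan 0.35 = 19.29°;  2α = 38.58°
edge 3: e_3 = (-0.53, -1.93);  n_3 = (-0.9643, +0.2648)
edge 6: e_6 = (+2.35, +0.02);  n_6 = (+0.0085, -1.0000)
∠(n_3, n_6) = 105.84°
δ = |180° − 105.84°| = 74.16°
74.16° > 2α = 38.58°  →  invalid

δ = 74.16°, invalid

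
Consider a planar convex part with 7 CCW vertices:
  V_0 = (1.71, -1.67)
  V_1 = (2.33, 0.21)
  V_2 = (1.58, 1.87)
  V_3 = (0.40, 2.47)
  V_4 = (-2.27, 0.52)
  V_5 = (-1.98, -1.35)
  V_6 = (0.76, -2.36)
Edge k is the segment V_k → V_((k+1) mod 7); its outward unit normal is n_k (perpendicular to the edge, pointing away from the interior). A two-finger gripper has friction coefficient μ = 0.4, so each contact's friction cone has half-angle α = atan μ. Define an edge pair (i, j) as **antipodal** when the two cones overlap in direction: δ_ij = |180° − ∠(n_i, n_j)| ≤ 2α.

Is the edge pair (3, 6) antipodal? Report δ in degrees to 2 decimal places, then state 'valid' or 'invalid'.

δ = 0.15°, valid

α = atan 0.4 = 21.80°;  2α = 43.60°
edge 3: e_3 = (-2.67, -1.95);  n_3 = (-0.5898, +0.8076)
edge 6: e_6 = (+0.95, +0.69);  n_6 = (+0.5877, -0.8091)
∠(n_3, n_6) = 179.85°
δ = |180° − 179.85°| = 0.15°
0.15° ≤ 2α = 43.60°  →  valid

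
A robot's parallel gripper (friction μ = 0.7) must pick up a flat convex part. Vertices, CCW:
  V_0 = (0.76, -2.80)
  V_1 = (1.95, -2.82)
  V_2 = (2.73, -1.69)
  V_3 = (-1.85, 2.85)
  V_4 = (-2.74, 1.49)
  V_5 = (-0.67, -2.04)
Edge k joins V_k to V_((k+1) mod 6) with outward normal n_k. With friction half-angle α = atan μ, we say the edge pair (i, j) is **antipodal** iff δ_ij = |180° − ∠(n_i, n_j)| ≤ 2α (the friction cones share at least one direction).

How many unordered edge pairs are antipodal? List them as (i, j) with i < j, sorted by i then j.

α = atan 0.7 = 34.99°;  2α = 69.98°
n_0 = (-0.0168, -0.9999)
n_1 = (+0.8230, -0.5681)
n_2 = (+0.7040, +0.7102)
n_3 = (-0.8368, +0.5476)
n_4 = (-0.8626, -0.5058)
n_5 = (-0.4693, -0.8830)
  (0,1): δ = 123.65°  ·
  (0,2): δ = 43.79°  ✓
  (0,3): δ = 57.76°  ✓
  (0,4): δ = 121.35°  ·
  (0,5): δ = 152.97°  ·
  (1,2): δ = 100.13°  ·
  (1,3): δ = 1.41°  ✓
  (1,4): δ = 65.00°  ✓
  (1,5): δ = 96.63°  ·
  (2,3): δ = 78.45°  ·
  (2,4): δ = 14.86°  ✓
  (2,5): δ = 16.76°  ✓
  (3,4): δ = 116.41°  ·
  (3,5): δ = 84.79°  ·
  (4,5): δ = 148.38°  ·
antipodal pairs: 6

count = 6; pairs: (0,2), (0,3), (1,3), (1,4), (2,4), (2,5)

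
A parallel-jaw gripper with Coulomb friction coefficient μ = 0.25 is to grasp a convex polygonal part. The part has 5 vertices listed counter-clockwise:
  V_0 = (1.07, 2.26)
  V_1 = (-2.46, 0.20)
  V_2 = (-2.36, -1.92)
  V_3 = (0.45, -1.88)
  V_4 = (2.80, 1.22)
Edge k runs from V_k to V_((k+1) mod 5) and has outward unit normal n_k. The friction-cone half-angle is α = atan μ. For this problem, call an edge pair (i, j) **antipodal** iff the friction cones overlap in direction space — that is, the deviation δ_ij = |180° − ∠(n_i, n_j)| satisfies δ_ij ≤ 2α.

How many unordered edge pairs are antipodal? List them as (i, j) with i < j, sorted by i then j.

count = 1; pairs: (0,3)

α = atan 0.25 = 14.04°;  2α = 28.07°
n_0 = (-0.5040, +0.8637)
n_1 = (-0.9989, -0.0471)
n_2 = (+0.0142, -0.9999)
n_3 = (+0.7969, -0.6041)
n_4 = (+0.5152, +0.8571)
  (0,1): δ = 117.57°  ·
  (0,2): δ = 29.45°  ·
  (0,3): δ = 22.57°  ✓
  (0,4): δ = 118.72°  ·
  (1,2): δ = 91.89°  ·
  (1,3): δ = 39.87°  ·
  (1,4): δ = 56.29°  ·
  (2,3): δ = 127.98°  ·
  (2,4): δ = 31.83°  ·
  (3,4): δ = 83.85°  ·
antipodal pairs: 1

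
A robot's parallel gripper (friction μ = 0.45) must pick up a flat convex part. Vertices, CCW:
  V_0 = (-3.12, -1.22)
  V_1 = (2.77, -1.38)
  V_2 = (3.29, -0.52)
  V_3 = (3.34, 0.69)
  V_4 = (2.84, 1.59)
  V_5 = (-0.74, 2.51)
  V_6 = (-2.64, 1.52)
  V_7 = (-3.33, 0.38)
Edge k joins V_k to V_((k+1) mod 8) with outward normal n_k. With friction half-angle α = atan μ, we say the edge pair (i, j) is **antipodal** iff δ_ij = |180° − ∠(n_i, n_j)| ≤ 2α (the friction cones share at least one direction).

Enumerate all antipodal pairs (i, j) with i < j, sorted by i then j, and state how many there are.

α = atan 0.45 = 24.23°;  2α = 48.46°
n_0 = (-0.0272, -0.9996)
n_1 = (+0.8557, -0.5174)
n_2 = (+0.9991, -0.0413)
n_3 = (+0.8742, +0.4856)
n_4 = (+0.2489, +0.9685)
n_5 = (-0.4621, +0.8868)
n_6 = (-0.8555, +0.5178)
n_7 = (-0.9915, -0.1301)
  (0,1): δ = 119.60°  ·
  (0,2): δ = 90.81°  ·
  (0,3): δ = 59.39°  ·
  (0,4): δ = 12.86°  ✓
  (0,5): δ = 29.08°  ✓
  (0,6): δ = 60.37°  ·
  (0,7): δ = 99.03°  ·
  (1,2): δ = 151.21°  ·
  (1,3): δ = 119.79°  ·
  (1,4): δ = 73.25°  ·
  (1,5): δ = 31.32°  ✓
  (1,6): δ = 0.03°  ✓
  (1,7): δ = 38.64°  ✓
  (2,3): δ = 148.58°  ·
  (2,4): δ = 102.05°  ·
  (2,5): δ = 60.11°  ·
  (2,6): δ = 28.82°  ✓
  (2,7): δ = 9.84°  ✓
  (3,4): δ = 133.47°  ·
  (3,5): δ = 91.53°  ·
  (3,6): δ = 60.24°  ·
  (3,7): δ = 21.58°  ✓
  (4,5): δ = 138.07°  ·
  (4,6): δ = 106.77°  ·
  (4,7): δ = 68.11°  ·
  (5,6): δ = 148.71°  ·
  (5,7): δ = 110.04°  ·
  (6,7): δ = 141.34°  ·
antipodal pairs: 8

count = 8; pairs: (0,4), (0,5), (1,5), (1,6), (1,7), (2,6), (2,7), (3,7)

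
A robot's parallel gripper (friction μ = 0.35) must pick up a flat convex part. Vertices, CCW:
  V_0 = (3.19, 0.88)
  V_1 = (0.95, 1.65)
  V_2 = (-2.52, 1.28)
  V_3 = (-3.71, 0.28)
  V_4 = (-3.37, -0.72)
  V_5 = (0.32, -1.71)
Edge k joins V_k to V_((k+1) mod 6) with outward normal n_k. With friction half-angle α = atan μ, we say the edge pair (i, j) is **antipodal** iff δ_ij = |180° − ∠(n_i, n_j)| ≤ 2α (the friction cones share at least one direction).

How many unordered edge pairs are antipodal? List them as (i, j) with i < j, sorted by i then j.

count = 4; pairs: (0,4), (1,4), (1,5), (2,5)

α = atan 0.35 = 19.29°;  2α = 38.58°
n_0 = (+0.3251, +0.9457)
n_1 = (-0.1060, +0.9944)
n_2 = (-0.6433, +0.7656)
n_3 = (-0.9468, -0.3219)
n_4 = (-0.2591, -0.9658)
n_5 = (+0.6700, -0.7424)
  (0,1): δ = 154.94°  ·
  (0,2): δ = 120.99°  ·
  (0,3): δ = 52.25°  ·
  (0,4): δ = 3.95°  ✓
  (0,5): δ = 61.03°  ·
  (1,2): δ = 146.04°  ·
  (1,3): δ = 77.31°  ·
  (1,4): δ = 21.10°  ✓
  (1,5): δ = 35.98°  ✓
  (2,3): δ = 111.26°  ·
  (2,4): δ = 55.06°  ·
  (2,5): δ = 2.02°  ✓
  (3,4): δ = 123.80°  ·
  (3,5): δ = 66.71°  ·
  (4,5): δ = 122.92°  ·
antipodal pairs: 4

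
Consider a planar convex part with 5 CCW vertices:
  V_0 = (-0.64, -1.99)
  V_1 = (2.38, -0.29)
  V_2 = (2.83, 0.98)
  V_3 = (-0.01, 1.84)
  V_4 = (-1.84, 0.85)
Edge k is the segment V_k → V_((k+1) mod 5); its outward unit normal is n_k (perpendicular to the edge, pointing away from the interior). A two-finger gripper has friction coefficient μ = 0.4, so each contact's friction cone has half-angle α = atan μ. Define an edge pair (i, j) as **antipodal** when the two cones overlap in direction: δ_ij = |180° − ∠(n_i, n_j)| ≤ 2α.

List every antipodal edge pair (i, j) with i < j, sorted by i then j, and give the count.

α = atan 0.4 = 21.80°;  2α = 43.60°
n_0 = (+0.4905, -0.8714)
n_1 = (+0.9426, -0.3340)
n_2 = (+0.2898, +0.9571)
n_3 = (-0.4758, +0.8795)
n_4 = (-0.9211, -0.3892)
  (0,1): δ = 138.89°  ·
  (0,2): δ = 46.22°  ·
  (0,3): δ = 0.96°  ✓
  (0,4): δ = 83.53°  ·
  (1,2): δ = 87.34°  ·
  (1,3): δ = 42.08°  ✓
  (1,4): δ = 42.42°  ✓
  (2,3): δ = 134.74°  ·
  (2,4): δ = 50.25°  ·
  (3,4): δ = 95.51°  ·
antipodal pairs: 3

count = 3; pairs: (0,3), (1,3), (1,4)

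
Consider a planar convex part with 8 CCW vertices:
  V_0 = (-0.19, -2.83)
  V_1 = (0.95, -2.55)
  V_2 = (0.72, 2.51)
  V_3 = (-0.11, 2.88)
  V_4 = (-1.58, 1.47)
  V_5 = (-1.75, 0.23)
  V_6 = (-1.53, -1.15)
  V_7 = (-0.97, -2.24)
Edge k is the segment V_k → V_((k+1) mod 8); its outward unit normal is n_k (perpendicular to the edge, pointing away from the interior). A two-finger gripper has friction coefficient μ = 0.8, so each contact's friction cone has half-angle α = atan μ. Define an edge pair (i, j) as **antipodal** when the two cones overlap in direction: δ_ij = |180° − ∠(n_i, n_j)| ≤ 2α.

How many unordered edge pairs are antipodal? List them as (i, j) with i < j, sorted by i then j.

count = 12; pairs: (0,2), (0,3), (0,4), (1,3), (1,4), (1,5), (1,6), (1,7), (2,4), (2,5), (2,6), (2,7)

α = atan 0.8 = 38.66°;  2α = 77.32°
n_0 = (+0.2385, -0.9711)
n_1 = (+0.9990, +0.0454)
n_2 = (+0.4072, +0.9134)
n_3 = (-0.6922, +0.7217)
n_4 = (-0.9907, +0.1358)
n_5 = (-0.9875, -0.1574)
n_6 = (-0.8895, -0.4570)
n_7 = (-0.6033, -0.7975)
  (0,1): δ = 101.20°  ·
  (0,2): δ = 37.83°  ✓
  (0,3): δ = 30.01°  ✓
  (0,4): δ = 68.39°  ✓
  (0,5): δ = 85.26°  ·
  (0,6): δ = 103.39°  ·
  (0,7): δ = 129.10°  ·
  (1,2): δ = 116.63°  ·
  (1,3): δ = 48.80°  ✓
  (1,4): δ = 10.41°  ✓
  (1,5): δ = 6.46°  ✓
  (1,6): δ = 24.59°  ✓
  (1,7): δ = 50.29°  ✓
  (2,3): δ = 112.17°  ·
  (2,4): δ = 73.78°  ✓
  (2,5): δ = 56.92°  ✓
  (2,6): δ = 38.78°  ✓
  (2,7): δ = 13.08°  ✓
  (3,4): δ = 141.61°  ·
  (3,5): δ = 124.75°  ·
  (3,6): δ = 106.61°  ·
  (3,7): δ = 80.91°  ·
  (4,5): δ = 163.14°  ·
  (4,6): δ = 145.00°  ·
  (4,7): δ = 119.30°  ·
  (5,6): δ = 161.87°  ·
  (5,7): δ = 136.16°  ·
  (6,7): δ = 154.30°  ·
antipodal pairs: 12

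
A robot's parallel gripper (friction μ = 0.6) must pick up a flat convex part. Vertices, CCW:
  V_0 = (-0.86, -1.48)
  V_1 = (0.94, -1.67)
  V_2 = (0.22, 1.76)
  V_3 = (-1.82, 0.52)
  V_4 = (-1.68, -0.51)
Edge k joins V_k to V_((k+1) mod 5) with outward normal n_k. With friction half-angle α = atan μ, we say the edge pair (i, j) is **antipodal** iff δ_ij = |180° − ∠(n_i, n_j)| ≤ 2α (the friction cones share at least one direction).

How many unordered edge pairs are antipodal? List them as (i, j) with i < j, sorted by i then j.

count = 3; pairs: (0,2), (1,3), (1,4)

α = atan 0.6 = 30.96°;  2α = 61.93°
n_0 = (-0.1050, -0.9945)
n_1 = (+0.9787, +0.2054)
n_2 = (-0.5194, +0.8545)
n_3 = (-0.9909, -0.1347)
n_4 = (-0.7637, -0.6456)
  (0,1): δ = 72.12°  ·
  (0,2): δ = 37.32°  ✓
  (0,3): δ = 103.77°  ·
  (0,4): δ = 136.24°  ·
  (1,2): δ = 70.56°  ·
  (1,3): δ = 4.11°  ✓
  (1,4): δ = 28.35°  ✓
  (2,3): δ = 113.55°  ·
  (2,4): δ = 81.08°  ·
  (3,4): δ = 147.53°  ·
antipodal pairs: 3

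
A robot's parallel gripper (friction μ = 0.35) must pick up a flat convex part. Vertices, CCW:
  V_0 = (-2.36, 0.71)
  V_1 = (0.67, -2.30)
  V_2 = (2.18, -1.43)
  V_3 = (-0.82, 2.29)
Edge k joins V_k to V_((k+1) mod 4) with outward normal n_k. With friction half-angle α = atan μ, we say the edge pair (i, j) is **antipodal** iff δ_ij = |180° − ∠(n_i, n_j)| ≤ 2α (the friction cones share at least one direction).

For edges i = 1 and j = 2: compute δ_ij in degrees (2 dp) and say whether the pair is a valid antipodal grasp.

δ = 81.06°, invalid

α = atan 0.35 = 19.29°;  2α = 38.58°
edge 1: e_1 = (+1.51, +0.87);  n_1 = (+0.4992, -0.8665)
edge 2: e_2 = (-3.00, +3.72);  n_2 = (+0.7784, +0.6278)
∠(n_1, n_2) = 98.94°
δ = |180° − 98.94°| = 81.06°
81.06° > 2α = 38.58°  →  invalid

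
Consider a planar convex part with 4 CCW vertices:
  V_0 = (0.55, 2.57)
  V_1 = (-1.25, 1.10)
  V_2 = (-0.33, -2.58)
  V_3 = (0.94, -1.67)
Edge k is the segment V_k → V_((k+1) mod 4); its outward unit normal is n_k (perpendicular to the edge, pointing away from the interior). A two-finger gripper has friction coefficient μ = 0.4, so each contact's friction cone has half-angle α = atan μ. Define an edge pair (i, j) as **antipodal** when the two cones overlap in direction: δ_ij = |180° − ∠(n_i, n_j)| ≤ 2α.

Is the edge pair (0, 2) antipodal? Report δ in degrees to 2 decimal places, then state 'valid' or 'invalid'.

α = atan 0.4 = 21.80°;  2α = 43.60°
edge 0: e_0 = (-1.80, -1.47);  n_0 = (-0.6325, +0.7745)
edge 2: e_2 = (+1.27, +0.91);  n_2 = (+0.5824, -0.8129)
∠(n_0, n_2) = 176.39°
δ = |180° − 176.39°| = 3.61°
3.61° ≤ 2α = 43.60°  →  valid

δ = 3.61°, valid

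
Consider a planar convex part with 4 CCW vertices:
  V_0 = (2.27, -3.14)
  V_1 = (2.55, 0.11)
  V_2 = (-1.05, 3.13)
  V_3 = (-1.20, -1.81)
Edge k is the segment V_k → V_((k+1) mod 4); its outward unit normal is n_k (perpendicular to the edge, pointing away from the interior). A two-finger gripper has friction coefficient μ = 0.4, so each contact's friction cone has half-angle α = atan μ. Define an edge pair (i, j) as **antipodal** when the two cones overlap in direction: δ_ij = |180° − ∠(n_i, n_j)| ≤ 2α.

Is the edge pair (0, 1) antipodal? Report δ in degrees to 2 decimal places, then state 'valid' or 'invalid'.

α = atan 0.4 = 21.80°;  2α = 43.60°
edge 0: e_0 = (+0.28, +3.25);  n_0 = (+0.9963, -0.0858)
edge 1: e_1 = (-3.60, +3.02);  n_1 = (+0.6427, +0.7661)
∠(n_0, n_1) = 54.93°
δ = |180° − 54.93°| = 125.07°
125.07° > 2α = 43.60°  →  invalid

δ = 125.07°, invalid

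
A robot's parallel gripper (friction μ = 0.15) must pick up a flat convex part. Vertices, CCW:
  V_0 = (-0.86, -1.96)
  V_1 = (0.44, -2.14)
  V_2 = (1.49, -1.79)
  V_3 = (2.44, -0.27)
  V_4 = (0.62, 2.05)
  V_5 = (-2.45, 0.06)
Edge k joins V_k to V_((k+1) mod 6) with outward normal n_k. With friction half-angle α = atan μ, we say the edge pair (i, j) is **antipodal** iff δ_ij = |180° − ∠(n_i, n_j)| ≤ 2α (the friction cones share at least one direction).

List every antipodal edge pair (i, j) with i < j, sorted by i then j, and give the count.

count = 2; pairs: (1,4), (3,5)

α = atan 0.15 = 8.53°;  2α = 17.06°
n_0 = (-0.1372, -0.9905)
n_1 = (+0.3162, -0.9487)
n_2 = (+0.8480, -0.5300)
n_3 = (+0.7868, +0.6172)
n_4 = (-0.5439, +0.8391)
n_5 = (-0.7858, -0.6185)
  (0,1): δ = 153.68°  ·
  (0,2): δ = 114.12°  ·
  (0,3): δ = 44.00°  ·
  (0,4): δ = 40.83°  ·
  (0,5): δ = 136.09°  ·
  (1,2): δ = 140.44°  ·
  (1,3): δ = 70.32°  ·
  (1,4): δ = 14.52°  ✓
  (1,5): δ = 109.77°  ·
  (2,3): δ = 109.88°  ·
  (2,4): δ = 25.04°  ·
  (2,5): δ = 70.21°  ·
  (3,4): δ = 95.16°  ·
  (3,5): δ = 0.09°  ✓
  (4,5): δ = 84.74°  ·
antipodal pairs: 2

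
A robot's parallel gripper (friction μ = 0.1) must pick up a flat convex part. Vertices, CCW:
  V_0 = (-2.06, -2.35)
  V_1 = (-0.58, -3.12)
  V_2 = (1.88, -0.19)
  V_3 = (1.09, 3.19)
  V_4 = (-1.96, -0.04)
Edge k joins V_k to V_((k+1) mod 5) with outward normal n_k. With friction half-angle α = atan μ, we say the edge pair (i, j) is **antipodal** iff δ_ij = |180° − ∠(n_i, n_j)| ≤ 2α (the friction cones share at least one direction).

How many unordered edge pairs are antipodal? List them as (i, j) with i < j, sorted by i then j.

count = 1; pairs: (1,3)

α = atan 0.1 = 5.71°;  2α = 11.42°
n_0 = (-0.4615, -0.8871)
n_1 = (+0.7659, -0.6430)
n_2 = (+0.9738, +0.2276)
n_3 = (-0.7271, +0.6866)
n_4 = (-0.9991, +0.0432)
  (0,1): δ = 102.53°  ·
  (0,2): δ = 49.36°  ·
  (0,3): δ = 74.13°  ·
  (0,4): δ = 115.01°  ·
  (1,2): δ = 126.83°  ·
  (1,3): δ = 3.34°  ✓
  (1,4): δ = 37.54°  ·
  (2,3): δ = 56.51°  ·
  (2,4): δ = 15.63°  ·
  (3,4): δ = 139.12°  ·
antipodal pairs: 1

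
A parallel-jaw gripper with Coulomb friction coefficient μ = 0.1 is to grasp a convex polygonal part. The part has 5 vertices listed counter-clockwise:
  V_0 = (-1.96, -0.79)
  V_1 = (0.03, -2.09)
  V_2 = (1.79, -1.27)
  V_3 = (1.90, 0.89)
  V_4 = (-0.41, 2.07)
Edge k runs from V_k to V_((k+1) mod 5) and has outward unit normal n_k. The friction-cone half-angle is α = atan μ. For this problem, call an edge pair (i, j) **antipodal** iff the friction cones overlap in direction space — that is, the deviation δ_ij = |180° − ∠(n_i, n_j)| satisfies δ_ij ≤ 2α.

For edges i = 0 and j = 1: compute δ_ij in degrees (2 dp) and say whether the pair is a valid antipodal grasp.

δ = 121.86°, invalid

α = atan 0.1 = 5.71°;  2α = 11.42°
edge 0: e_0 = (+1.99, -1.30);  n_0 = (-0.5469, -0.8372)
edge 1: e_1 = (+1.76, +0.82);  n_1 = (+0.4223, -0.9064)
∠(n_0, n_1) = 58.14°
δ = |180° − 58.14°| = 121.86°
121.86° > 2α = 11.42°  →  invalid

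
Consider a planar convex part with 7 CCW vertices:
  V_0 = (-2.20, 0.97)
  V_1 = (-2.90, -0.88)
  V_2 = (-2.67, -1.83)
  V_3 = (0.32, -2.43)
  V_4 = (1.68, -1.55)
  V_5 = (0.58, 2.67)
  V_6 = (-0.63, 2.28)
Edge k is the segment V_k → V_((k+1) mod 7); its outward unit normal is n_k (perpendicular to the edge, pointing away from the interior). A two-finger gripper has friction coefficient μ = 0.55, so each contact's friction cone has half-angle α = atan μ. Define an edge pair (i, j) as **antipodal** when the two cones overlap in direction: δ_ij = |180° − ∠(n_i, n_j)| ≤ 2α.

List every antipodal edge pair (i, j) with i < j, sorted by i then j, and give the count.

count = 7; pairs: (0,3), (0,4), (1,4), (2,5), (2,6), (3,5), (3,6)

α = atan 0.55 = 28.81°;  2α = 57.62°
n_0 = (-0.9353, +0.3539)
n_1 = (-0.9719, -0.2353)
n_2 = (-0.1967, -0.9805)
n_3 = (+0.5433, -0.8396)
n_4 = (+0.9677, +0.2522)
n_5 = (-0.3068, +0.9518)
n_6 = (-0.6407, +0.7678)
  (0,1): δ = 145.66°  ·
  (0,2): δ = 80.62°  ·
  (0,3): δ = 36.37°  ✓
  (0,4): δ = 35.34°  ✓
  (0,5): δ = 128.59°  ·
  (0,6): δ = 150.57°  ·
  (1,2): δ = 114.96°  ·
  (1,3): δ = 70.70°  ·
  (1,4): δ = 1.00°  ✓
  (1,5): δ = 94.26°  ·
  (1,6): δ = 116.23°  ·
  (2,3): δ = 135.75°  ·
  (2,4): δ = 64.04°  ·
  (2,5): δ = 29.21°  ✓
  (2,6): δ = 51.19°  ✓
  (3,4): δ = 108.30°  ·
  (3,5): δ = 15.04°  ✓
  (3,6): δ = 6.94°  ✓
  (4,5): δ = 86.74°  ·
  (4,6): δ = 64.77°  ·
  (5,6): δ = 158.02°  ·
antipodal pairs: 7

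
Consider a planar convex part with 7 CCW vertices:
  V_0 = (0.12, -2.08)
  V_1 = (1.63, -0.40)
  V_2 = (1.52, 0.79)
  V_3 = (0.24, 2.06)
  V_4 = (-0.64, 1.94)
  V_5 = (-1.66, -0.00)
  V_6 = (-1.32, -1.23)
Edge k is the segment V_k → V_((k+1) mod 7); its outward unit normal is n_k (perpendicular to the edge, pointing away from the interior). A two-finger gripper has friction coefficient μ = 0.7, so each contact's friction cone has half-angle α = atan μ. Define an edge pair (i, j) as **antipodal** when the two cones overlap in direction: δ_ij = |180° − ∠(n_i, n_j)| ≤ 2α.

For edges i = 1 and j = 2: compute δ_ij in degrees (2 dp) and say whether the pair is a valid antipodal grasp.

δ = 140.06°, invalid

α = atan 0.7 = 34.99°;  2α = 69.98°
edge 1: e_1 = (-0.11, +1.19);  n_1 = (+0.9958, +0.0920)
edge 2: e_2 = (-1.28, +1.27);  n_2 = (+0.7043, +0.7099)
∠(n_1, n_2) = 39.94°
δ = |180° − 39.94°| = 140.06°
140.06° > 2α = 69.98°  →  invalid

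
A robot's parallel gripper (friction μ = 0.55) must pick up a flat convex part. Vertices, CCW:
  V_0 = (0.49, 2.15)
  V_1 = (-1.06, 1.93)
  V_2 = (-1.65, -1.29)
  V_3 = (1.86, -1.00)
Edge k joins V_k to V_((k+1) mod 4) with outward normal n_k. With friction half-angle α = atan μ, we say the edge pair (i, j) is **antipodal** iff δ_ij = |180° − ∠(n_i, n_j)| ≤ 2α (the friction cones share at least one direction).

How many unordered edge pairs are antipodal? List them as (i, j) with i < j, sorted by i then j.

count = 2; pairs: (0,2), (1,3)

α = atan 0.55 = 28.81°;  2α = 57.62°
n_0 = (-0.1405, +0.9901)
n_1 = (-0.9836, +0.1802)
n_2 = (+0.0823, -0.9966)
n_3 = (+0.9170, +0.3988)
  (0,1): δ = 108.46°  ·
  (0,2): δ = 3.36°  ✓
  (0,3): δ = 105.43°  ·
  (1,2): δ = 74.89°  ·
  (1,3): δ = 33.89°  ✓
  (2,3): δ = 71.22°  ·
antipodal pairs: 2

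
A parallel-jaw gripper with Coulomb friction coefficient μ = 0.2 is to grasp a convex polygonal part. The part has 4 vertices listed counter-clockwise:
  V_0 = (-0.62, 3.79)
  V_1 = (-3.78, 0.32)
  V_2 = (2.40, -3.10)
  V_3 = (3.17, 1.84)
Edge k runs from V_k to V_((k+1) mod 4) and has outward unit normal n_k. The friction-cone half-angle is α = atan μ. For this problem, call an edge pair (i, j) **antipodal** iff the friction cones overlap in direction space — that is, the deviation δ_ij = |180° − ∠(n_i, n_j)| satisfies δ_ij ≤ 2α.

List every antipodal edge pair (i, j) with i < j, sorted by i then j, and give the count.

count = 1; pairs: (1,3)

α = atan 0.2 = 11.31°;  2α = 22.62°
n_0 = (-0.7394, +0.6733)
n_1 = (-0.4842, -0.8750)
n_2 = (+0.9881, -0.1540)
n_3 = (+0.4575, +0.8892)
  (0,1): δ = 76.64°  ·
  (0,2): δ = 33.46°  ·
  (0,3): δ = 105.10°  ·
  (1,2): δ = 69.90°  ·
  (1,3): δ = 1.73°  ✓
  (2,3): δ = 108.37°  ·
antipodal pairs: 1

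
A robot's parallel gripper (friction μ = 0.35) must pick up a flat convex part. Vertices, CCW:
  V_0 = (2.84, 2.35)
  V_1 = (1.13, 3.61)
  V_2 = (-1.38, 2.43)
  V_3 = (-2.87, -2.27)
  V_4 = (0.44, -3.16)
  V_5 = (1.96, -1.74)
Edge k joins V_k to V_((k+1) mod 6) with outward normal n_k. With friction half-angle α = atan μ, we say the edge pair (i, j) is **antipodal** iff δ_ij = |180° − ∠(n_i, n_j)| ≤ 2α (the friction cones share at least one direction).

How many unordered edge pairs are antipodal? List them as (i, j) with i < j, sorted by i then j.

count = 4; pairs: (0,3), (1,4), (2,4), (2,5)

α = atan 0.35 = 19.29°;  2α = 38.58°
n_0 = (+0.5932, +0.8051)
n_1 = (-0.4254, +0.9050)
n_2 = (-0.9532, +0.3022)
n_3 = (-0.2597, -0.9657)
n_4 = (+0.6827, -0.7307)
n_5 = (+0.9776, -0.2103)
  (0,1): δ = 118.44°  ·
  (0,2): δ = 71.21°  ·
  (0,3): δ = 21.33°  ✓
  (0,4): δ = 79.44°  ·
  (0,5): δ = 114.24°  ·
  (1,2): δ = 132.77°  ·
  (1,3): δ = 40.23°  ·
  (1,4): δ = 17.87°  ✓
  (1,5): δ = 52.68°  ·
  (2,3): δ = 87.46°  ·
  (2,4): δ = 29.36°  ✓
  (2,5): δ = 5.45°  ✓
  (3,4): δ = 121.90°  ·
  (3,5): δ = 87.09°  ·
  (4,5): δ = 145.19°  ·
antipodal pairs: 4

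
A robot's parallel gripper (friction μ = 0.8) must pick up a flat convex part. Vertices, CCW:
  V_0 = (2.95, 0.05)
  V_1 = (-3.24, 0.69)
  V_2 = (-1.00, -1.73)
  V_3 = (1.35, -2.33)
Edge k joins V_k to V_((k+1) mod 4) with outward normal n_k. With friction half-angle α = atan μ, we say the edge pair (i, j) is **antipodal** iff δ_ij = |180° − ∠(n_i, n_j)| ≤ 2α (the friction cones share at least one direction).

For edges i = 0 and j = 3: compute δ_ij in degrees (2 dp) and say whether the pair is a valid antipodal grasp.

δ = 61.99°, valid

α = atan 0.8 = 38.66°;  2α = 77.32°
edge 0: e_0 = (-6.19, +0.64);  n_0 = (+0.1028, +0.9947)
edge 3: e_3 = (+1.60, +2.38);  n_3 = (+0.8299, -0.5579)
∠(n_0, n_3) = 118.01°
δ = |180° − 118.01°| = 61.99°
61.99° ≤ 2α = 77.32°  →  valid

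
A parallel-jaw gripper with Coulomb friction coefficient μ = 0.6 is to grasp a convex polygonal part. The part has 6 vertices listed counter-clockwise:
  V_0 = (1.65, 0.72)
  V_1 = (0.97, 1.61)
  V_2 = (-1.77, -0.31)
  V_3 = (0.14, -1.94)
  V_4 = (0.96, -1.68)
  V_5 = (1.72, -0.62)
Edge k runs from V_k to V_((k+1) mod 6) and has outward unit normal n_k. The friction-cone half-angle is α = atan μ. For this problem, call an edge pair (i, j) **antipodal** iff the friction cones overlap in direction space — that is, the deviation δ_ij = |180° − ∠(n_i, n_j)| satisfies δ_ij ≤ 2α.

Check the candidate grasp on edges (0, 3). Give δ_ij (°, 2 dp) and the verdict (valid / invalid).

δ = 70.21°, invalid

α = atan 0.6 = 30.96°;  2α = 61.93°
edge 0: e_0 = (-0.68, +0.89);  n_0 = (+0.7946, +0.6071)
edge 3: e_3 = (+0.82, +0.26);  n_3 = (+0.3022, -0.9532)
∠(n_0, n_3) = 109.79°
δ = |180° − 109.79°| = 70.21°
70.21° > 2α = 61.93°  →  invalid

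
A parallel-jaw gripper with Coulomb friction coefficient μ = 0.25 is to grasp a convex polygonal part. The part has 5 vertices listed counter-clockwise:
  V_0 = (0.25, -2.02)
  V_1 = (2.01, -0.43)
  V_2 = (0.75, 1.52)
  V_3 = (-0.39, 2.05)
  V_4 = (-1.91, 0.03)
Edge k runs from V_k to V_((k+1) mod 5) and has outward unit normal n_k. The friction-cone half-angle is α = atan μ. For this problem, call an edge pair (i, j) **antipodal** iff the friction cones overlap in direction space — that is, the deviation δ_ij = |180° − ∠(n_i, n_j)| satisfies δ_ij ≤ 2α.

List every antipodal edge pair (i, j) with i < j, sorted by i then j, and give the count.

count = 3; pairs: (0,3), (1,4), (2,4)

α = atan 0.25 = 14.04°;  2α = 28.07°
n_0 = (+0.6704, -0.7420)
n_1 = (+0.8399, +0.5427)
n_2 = (+0.4216, +0.9068)
n_3 = (-0.7990, +0.6013)
n_4 = (-0.6884, -0.7253)
  (0,1): δ = 99.23°  ·
  (0,2): δ = 67.03°  ·
  (0,3): δ = 10.94°  ✓
  (0,4): δ = 94.40°  ·
  (1,2): δ = 147.80°  ·
  (1,3): δ = 69.83°  ·
  (1,4): δ = 13.63°  ✓
  (2,3): δ = 102.03°  ·
  (2,4): δ = 18.57°  ✓
  (3,4): δ = 96.54°  ·
antipodal pairs: 3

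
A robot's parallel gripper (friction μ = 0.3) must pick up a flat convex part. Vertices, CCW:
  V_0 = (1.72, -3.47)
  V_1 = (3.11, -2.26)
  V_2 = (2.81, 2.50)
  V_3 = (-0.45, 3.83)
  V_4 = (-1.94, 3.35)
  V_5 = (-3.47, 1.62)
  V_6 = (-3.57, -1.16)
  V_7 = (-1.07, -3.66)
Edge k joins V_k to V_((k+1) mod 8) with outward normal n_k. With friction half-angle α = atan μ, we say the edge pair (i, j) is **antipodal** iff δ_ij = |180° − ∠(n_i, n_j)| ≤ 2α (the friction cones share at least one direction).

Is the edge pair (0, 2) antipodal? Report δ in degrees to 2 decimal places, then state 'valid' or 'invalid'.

δ = 63.23°, invalid

α = atan 0.3 = 16.70°;  2α = 33.40°
edge 0: e_0 = (+1.39, +1.21);  n_0 = (+0.6566, -0.7543)
edge 2: e_2 = (-3.26, +1.33);  n_2 = (+0.3777, +0.9259)
∠(n_0, n_2) = 116.77°
δ = |180° − 116.77°| = 63.23°
63.23° > 2α = 33.40°  →  invalid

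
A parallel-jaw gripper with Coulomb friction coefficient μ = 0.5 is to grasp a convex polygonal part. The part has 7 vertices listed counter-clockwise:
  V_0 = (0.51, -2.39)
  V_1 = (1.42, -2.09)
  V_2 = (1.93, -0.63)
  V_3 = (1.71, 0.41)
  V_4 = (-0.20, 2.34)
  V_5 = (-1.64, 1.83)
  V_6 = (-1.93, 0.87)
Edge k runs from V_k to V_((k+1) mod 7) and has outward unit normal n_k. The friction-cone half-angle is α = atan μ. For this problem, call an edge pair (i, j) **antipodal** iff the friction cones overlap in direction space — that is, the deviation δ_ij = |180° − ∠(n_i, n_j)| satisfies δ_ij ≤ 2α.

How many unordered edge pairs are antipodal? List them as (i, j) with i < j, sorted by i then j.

α = atan 0.5 = 26.57°;  2α = 53.13°
n_0 = (+0.3131, -0.9497)
n_1 = (+0.9441, -0.3298)
n_2 = (+0.9783, +0.2070)
n_3 = (+0.7108, +0.7034)
n_4 = (-0.3338, +0.9426)
n_5 = (-0.9573, +0.2892)
n_6 = (-0.8006, -0.5992)
  (0,1): δ = 127.50°  ·
  (0,2): δ = 96.30°  ·
  (0,3): δ = 63.54°  ·
  (0,4): δ = 1.26°  ✓
  (0,5): δ = 54.95°  ·
  (0,6): δ = 108.57°  ·
  (1,2): δ = 148.80°  ·
  (1,3): δ = 116.04°  ·
  (1,4): δ = 51.24°  ✓
  (1,5): δ = 2.45°  ✓
  (1,6): δ = 56.07°  ·
  (2,3): δ = 147.24°  ·
  (2,4): δ = 82.44°  ·
  (2,5): δ = 28.75°  ✓
  (2,6): δ = 24.87°  ✓
  (3,4): δ = 115.20°  ·
  (3,5): δ = 61.51°  ·
  (3,6): δ = 7.89°  ✓
  (4,5): δ = 126.31°  ·
  (4,6): δ = 72.69°  ·
  (5,6): δ = 126.38°  ·
antipodal pairs: 6

count = 6; pairs: (0,4), (1,4), (1,5), (2,5), (2,6), (3,6)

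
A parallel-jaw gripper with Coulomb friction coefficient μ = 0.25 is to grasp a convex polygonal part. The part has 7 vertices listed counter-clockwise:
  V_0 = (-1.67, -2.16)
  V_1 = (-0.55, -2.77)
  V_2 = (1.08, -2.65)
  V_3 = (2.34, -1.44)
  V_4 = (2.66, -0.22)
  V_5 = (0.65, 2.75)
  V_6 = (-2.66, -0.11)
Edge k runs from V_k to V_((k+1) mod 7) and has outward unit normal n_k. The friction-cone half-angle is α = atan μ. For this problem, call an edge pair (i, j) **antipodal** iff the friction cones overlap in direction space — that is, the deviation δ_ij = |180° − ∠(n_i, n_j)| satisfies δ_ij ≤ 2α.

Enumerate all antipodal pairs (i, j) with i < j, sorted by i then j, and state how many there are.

α = atan 0.25 = 14.04°;  2α = 28.07°
n_0 = (-0.4783, -0.8782)
n_1 = (+0.0734, -0.9973)
n_2 = (+0.6927, -0.7213)
n_3 = (+0.9673, -0.2537)
n_4 = (+0.8282, +0.5605)
n_5 = (-0.6538, +0.7567)
n_6 = (-0.9005, -0.4349)
  (0,1): δ = 147.21°  ·
  (0,2): δ = 107.59°  ·
  (0,3): δ = 76.12°  ·
  (0,4): δ = 27.34°  ✓
  (0,5): δ = 69.40°  ·
  (0,6): δ = 144.35°  ·
  (1,2): δ = 140.37°  ·
  (1,3): δ = 108.91°  ·
  (1,4): δ = 60.12°  ·
  (1,5): δ = 36.62°  ·
  (1,6): δ = 111.57°  ·
  (2,3): δ = 148.54°  ·
  (2,4): δ = 99.75°  ·
  (2,5): δ = 3.01°  ✓
  (2,6): δ = 71.94°  ·
  (3,4): δ = 131.21°  ·
  (3,5): δ = 34.47°  ·
  (3,6): δ = 40.47°  ·
  (4,5): δ = 83.26°  ·
  (4,6): δ = 8.31°  ✓
  (5,6): δ = 105.05°  ·
antipodal pairs: 3

count = 3; pairs: (0,4), (2,5), (4,6)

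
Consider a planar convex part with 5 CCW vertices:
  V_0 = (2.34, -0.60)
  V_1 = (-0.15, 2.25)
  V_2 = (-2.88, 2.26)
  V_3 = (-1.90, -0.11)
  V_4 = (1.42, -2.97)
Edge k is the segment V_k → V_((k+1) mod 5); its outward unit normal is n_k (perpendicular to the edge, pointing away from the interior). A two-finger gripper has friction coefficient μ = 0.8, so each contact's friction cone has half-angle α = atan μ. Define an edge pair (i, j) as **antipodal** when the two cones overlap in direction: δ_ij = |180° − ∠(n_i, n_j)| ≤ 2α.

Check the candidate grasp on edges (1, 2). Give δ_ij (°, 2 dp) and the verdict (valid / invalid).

α = atan 0.8 = 38.66°;  2α = 77.32°
edge 1: e_1 = (-2.73, +0.01);  n_1 = (+0.0037, +1.0000)
edge 2: e_2 = (+0.98, -2.37);  n_2 = (-0.9241, -0.3821)
∠(n_1, n_2) = 112.68°
δ = |180° − 112.68°| = 67.32°
67.32° ≤ 2α = 77.32°  →  valid

δ = 67.32°, valid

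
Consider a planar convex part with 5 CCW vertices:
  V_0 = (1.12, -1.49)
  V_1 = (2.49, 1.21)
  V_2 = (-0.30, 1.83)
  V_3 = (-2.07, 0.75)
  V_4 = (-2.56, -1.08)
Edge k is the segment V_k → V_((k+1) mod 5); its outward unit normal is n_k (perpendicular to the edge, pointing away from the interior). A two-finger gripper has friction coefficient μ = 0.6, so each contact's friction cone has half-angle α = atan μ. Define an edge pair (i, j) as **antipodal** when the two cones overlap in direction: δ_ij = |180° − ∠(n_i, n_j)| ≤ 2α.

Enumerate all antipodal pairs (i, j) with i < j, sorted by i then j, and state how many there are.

α = atan 0.6 = 30.96°;  2α = 61.93°
n_0 = (+0.8918, -0.4525)
n_1 = (+0.2169, +0.9762)
n_2 = (-0.5209, +0.8536)
n_3 = (-0.9660, +0.2586)
n_4 = (-0.1107, -0.9939)
  (0,1): δ = 75.63°  ·
  (0,2): δ = 31.71°  ✓
  (0,3): δ = 11.91°  ✓
  (0,4): δ = 110.55°  ·
  (1,2): δ = 136.08°  ·
  (1,3): δ = 92.46°  ·
  (1,4): δ = 6.17°  ✓
  (2,3): δ = 136.38°  ·
  (2,4): δ = 37.75°  ✓
  (3,4): δ = 81.37°  ·
antipodal pairs: 4

count = 4; pairs: (0,2), (0,3), (1,4), (2,4)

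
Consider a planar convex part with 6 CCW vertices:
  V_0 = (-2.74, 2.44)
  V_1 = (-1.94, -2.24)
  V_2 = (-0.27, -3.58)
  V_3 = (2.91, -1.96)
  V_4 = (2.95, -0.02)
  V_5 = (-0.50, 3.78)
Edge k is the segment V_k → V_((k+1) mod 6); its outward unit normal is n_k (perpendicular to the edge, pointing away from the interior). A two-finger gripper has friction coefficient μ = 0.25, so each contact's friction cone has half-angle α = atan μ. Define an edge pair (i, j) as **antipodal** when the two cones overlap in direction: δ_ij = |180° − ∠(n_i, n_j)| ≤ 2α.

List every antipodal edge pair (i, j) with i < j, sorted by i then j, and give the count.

α = atan 0.25 = 14.04°;  2α = 28.07°
n_0 = (-0.9857, -0.1685)
n_1 = (-0.6258, -0.7800)
n_2 = (+0.4539, -0.8910)
n_3 = (+0.9998, -0.0206)
n_4 = (+0.7404, +0.6722)
n_5 = (-0.5134, +0.8582)
  (0,1): δ = 138.44°  ·
  (0,2): δ = 72.70°  ·
  (0,3): δ = 10.88°  ✓
  (0,4): δ = 32.54°  ·
  (0,5): δ = 111.19°  ·
  (1,2): δ = 114.26°  ·
  (1,3): δ = 52.44°  ·
  (1,4): δ = 9.02°  ✓
  (1,5): δ = 69.63°  ·
  (2,3): δ = 118.18°  ·
  (2,4): δ = 74.76°  ·
  (2,5): δ = 3.89°  ✓
  (3,4): δ = 136.58°  ·
  (3,5): δ = 57.93°  ·
  (4,5): δ = 101.35°  ·
antipodal pairs: 3

count = 3; pairs: (0,3), (1,4), (2,5)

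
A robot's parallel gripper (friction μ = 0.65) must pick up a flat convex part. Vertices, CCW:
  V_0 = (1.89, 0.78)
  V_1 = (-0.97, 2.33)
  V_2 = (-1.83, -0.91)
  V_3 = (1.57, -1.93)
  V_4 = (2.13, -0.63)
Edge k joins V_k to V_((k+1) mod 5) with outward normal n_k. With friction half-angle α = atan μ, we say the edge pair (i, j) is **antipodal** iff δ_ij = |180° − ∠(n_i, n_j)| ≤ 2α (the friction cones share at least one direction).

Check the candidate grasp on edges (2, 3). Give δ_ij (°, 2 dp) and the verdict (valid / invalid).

δ = 96.61°, invalid

α = atan 0.65 = 33.02°;  2α = 66.05°
edge 2: e_2 = (+3.40, -1.02);  n_2 = (-0.2873, -0.9578)
edge 3: e_3 = (+0.56, +1.30);  n_3 = (+0.9184, -0.3956)
∠(n_2, n_3) = 83.39°
δ = |180° − 83.39°| = 96.61°
96.61° > 2α = 66.05°  →  invalid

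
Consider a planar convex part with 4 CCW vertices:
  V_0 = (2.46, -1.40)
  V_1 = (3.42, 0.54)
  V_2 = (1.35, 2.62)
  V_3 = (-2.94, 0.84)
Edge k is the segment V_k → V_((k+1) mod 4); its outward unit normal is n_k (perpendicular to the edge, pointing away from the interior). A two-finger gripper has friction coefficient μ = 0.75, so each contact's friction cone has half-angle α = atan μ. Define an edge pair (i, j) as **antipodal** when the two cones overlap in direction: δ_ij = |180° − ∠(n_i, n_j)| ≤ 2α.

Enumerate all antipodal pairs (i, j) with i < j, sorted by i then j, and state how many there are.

count = 3; pairs: (0,2), (1,3), (2,3)

α = atan 0.75 = 36.87°;  2α = 73.74°
n_0 = (+0.8963, -0.4435)
n_1 = (+0.7088, +0.7054)
n_2 = (-0.3832, +0.9236)
n_3 = (-0.3832, -0.9237)
  (0,1): δ = 108.81°  ·
  (0,2): δ = 41.14°  ✓
  (0,3): δ = 93.80°  ·
  (1,2): δ = 112.33°  ·
  (1,3): δ = 22.61°  ✓
  (2,3): δ = 45.06°  ✓
antipodal pairs: 3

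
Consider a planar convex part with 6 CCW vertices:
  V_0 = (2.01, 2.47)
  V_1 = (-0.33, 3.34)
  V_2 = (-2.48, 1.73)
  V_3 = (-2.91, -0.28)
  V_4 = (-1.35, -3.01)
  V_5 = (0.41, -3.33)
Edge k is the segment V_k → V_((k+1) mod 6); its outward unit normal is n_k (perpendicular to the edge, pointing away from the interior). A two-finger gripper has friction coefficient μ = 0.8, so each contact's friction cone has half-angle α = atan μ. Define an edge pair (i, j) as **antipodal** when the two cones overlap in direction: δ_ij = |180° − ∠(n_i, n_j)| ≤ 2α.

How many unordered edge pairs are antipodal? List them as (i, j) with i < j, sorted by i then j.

α = atan 0.8 = 38.66°;  2α = 77.32°
n_0 = (+0.3485, +0.9373)
n_1 = (-0.5994, +0.8004)
n_2 = (-0.9779, +0.2092)
n_3 = (-0.8682, -0.4961)
n_4 = (-0.1789, -0.9839)
n_5 = (+0.9640, -0.2659)
  (0,1): δ = 122.78°  ·
  (0,2): δ = 81.68°  ·
  (0,3): δ = 39.86°  ✓
  (0,4): δ = 10.09°  ✓
  (0,5): δ = 94.97°  ·
  (1,2): δ = 138.90°  ·
  (1,3): δ = 97.08°  ·
  (1,4): δ = 47.13°  ✓
  (1,5): δ = 37.75°  ✓
  (2,3): δ = 138.18°  ·
  (2,4): δ = 88.23°  ·
  (2,5): δ = 3.35°  ✓
  (3,4): δ = 130.05°  ·
  (3,5): δ = 45.17°  ✓
  (4,5): δ = 95.12°  ·
antipodal pairs: 6

count = 6; pairs: (0,3), (0,4), (1,4), (1,5), (2,5), (3,5)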